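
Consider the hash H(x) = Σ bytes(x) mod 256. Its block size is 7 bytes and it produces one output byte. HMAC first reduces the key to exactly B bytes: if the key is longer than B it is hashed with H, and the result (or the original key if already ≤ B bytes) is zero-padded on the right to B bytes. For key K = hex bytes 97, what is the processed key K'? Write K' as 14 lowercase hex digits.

97000000000000

Key hex bytes 97 is 1 byte ≤ B = 7; zero-pad to 7 bytes: K' = 97 00 00 00 00 00 00.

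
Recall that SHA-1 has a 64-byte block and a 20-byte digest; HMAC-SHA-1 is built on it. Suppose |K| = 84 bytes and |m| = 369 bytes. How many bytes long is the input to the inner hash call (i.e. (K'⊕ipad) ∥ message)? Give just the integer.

Key is 84 > 64 bytes, so it is hashed to 20 bytes then zero-padded to 64: |K'| = 64.
Inner input = (K'⊕ipad) ∥ m → 64 + 369 = 433 bytes.

433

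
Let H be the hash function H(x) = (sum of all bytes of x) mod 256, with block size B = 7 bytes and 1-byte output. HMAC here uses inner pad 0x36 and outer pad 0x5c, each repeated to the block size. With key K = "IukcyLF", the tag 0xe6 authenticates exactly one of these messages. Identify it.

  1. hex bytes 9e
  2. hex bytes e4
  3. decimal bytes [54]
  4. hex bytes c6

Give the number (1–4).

3

Key "IukcyLF" = 49 75 6b 63 79 4c 46 is exactly B = 7 bytes: K' = 49 75 6b 63 79 4c 46.
K' ⊕ ipad = 7f 43 5d 55 4f 7a 70; K' ⊕ opad = 15 29 37 3f 25 10 1a.
m1: inner = H(7f 43 5d 55 4f 7a 70 9e) = 4b; tag = H(15 29 37 3f 25 10 1a 4b) = 4e
m2: inner = H(7f 43 5d 55 4f 7a 70 e4) = 91; tag = H(15 29 37 3f 25 10 1a 91) = 94
m3: inner = H(7f 43 5d 55 4f 7a 70 36) = e3; tag = H(15 29 37 3f 25 10 1a e3) = e6 ← matches
m4: inner = H(7f 43 5d 55 4f 7a 70 c6) = 73; tag = H(15 29 37 3f 25 10 1a 73) = 76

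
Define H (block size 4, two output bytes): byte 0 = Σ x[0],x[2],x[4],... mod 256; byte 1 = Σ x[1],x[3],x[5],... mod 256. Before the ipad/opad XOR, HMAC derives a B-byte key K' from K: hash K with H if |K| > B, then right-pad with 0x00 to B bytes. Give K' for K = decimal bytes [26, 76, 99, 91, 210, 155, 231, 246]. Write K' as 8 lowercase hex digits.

|K| = 8 > B = 4, so first hash the key.
H(K): even-index sum = 566 mod 256 = 54; odd-index sum = 568 mod 256 = 56 → 36 38.
Zero-pad H(K) = 36 38 to 4 bytes: K' = 36 38 00 00.

36380000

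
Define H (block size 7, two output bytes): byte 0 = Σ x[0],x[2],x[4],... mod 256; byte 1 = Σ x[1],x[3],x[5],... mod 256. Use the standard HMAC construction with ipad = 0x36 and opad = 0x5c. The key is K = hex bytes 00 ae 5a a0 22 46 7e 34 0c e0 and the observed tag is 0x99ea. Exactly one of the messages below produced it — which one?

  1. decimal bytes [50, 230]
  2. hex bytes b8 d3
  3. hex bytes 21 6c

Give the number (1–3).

Key hex bytes 00 ae 5a a0 22 46 7e 34 0c e0 is 10 bytes > B = 7, so hash it first: H(key) = 06 a8, then zero-pad to 7 bytes: K' = 06 a8 00 00 00 00 00.
K' ⊕ ipad = 30 9e 36 36 36 36 36; K' ⊕ opad = 5a f4 5c 5c 5c 5c 5c.
m1: inner = H(30 9e 36 36 36 36 36 32 e6) = b8 3c; tag = H(5a f4 5c 5c 5c 5c 5c b8 3c) = aa64
m2: inner = H(30 9e 36 36 36 36 36 b8 d3) = a5 c2; tag = H(5a f4 5c 5c 5c 5c 5c a5 c2) = 3051
m3: inner = H(30 9e 36 36 36 36 36 21 6c) = 3e 2b; tag = H(5a f4 5c 5c 5c 5c 5c 3e 2b) = 99ea ← matches

3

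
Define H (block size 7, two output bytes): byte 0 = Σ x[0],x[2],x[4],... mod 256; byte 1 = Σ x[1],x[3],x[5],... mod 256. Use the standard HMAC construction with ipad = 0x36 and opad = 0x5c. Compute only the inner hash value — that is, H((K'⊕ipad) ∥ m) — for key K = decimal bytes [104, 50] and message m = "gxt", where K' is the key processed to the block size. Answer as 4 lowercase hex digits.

Key decimal bytes [104, 50] = 68 32 is 2 bytes ≤ B = 7; zero-pad to 7 bytes: K' = 68 32 00 00 00 00 00.
K' ⊕ ipad = 5e 04 36 36 36 36 36.
Inner input = 5e 04 36 36 36 36 36 ∥ 67 78 74.
Inner hash: even-index sum = 376 mod 256 = 120; odd-index sum = 331 mod 256 = 75 → 78 4b.

784b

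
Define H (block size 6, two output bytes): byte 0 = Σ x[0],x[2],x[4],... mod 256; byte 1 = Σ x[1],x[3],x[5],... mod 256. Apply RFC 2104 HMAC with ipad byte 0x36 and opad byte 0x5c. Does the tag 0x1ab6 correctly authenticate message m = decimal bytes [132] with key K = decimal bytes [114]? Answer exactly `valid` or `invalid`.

valid

Key decimal bytes [114] = 72 is 1 byte ≤ B = 6; zero-pad to 6 bytes: K' = 72 00 00 00 00 00.
K' ⊕ ipad = 44 36 36 36 36 36; K' ⊕ opad = 2e 5c 5c 5c 5c 5c.
Inner hash: even-index sum = 308 mod 256 = 52; odd-index sum = 162 mod 256 = 162 → 34 a2.
Outer hash (recomputed tag): even-index sum = 282 mod 256 = 26; odd-index sum = 438 mod 256 = 182 → 1a b6.
Recomputed tag = 1ab6; claimed = 1ab6 → match.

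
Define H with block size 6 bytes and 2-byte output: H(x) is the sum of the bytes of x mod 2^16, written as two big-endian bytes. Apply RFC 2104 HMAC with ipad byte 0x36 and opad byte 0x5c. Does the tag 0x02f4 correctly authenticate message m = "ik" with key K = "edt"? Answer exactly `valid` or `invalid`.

Key "edt" = 65 64 74 is 3 bytes ≤ B = 6; zero-pad to 6 bytes: K' = 65 64 74 00 00 00.
K' ⊕ ipad = 53 52 42 36 36 36; K' ⊕ opad = 39 38 28 5c 5c 5c.
Inner hash: sum = 83+82+66+54+54+54+105+107 = 605 → 02 5d.
Outer hash (recomputed tag): sum = 57+56+40+92+92+92+2+93 = 524 → 02 0c.
Recomputed tag = 020c; claimed = 02f4 → mismatch.

invalid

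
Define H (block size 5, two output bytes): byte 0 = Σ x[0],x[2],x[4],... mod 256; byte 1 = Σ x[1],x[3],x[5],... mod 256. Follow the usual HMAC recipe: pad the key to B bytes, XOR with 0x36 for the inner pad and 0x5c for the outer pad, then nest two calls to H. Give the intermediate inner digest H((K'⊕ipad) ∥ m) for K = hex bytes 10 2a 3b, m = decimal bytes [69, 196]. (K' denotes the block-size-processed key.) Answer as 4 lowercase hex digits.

Key hex bytes 10 2a 3b is 3 bytes ≤ B = 5; zero-pad to 5 bytes: K' = 10 2a 3b 00 00.
K' ⊕ ipad = 26 1c 0d 36 36.
Inner input = 26 1c 0d 36 36 ∥ 45 c4.
Inner hash: even-index sum = 301 mod 256 = 45; odd-index sum = 151 mod 256 = 151 → 2d 97.

2d97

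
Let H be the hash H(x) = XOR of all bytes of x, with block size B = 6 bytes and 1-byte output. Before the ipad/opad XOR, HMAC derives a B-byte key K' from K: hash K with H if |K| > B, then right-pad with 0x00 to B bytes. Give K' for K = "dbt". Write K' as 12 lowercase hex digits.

Key "dbt" = 64 62 74 is 3 bytes ≤ B = 6; zero-pad to 6 bytes: K' = 64 62 74 00 00 00.

646274000000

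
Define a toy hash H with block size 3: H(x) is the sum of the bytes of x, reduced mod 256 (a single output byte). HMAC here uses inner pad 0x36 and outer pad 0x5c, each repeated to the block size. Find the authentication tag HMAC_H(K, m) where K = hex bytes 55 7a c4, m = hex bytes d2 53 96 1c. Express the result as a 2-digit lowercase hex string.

Key hex bytes 55 7a c4 is exactly B = 3 bytes: K' = 55 7a c4.
K' ⊕ ipad = 63 4c f2.  K' ⊕ opad = 09 26 98.
Inner input = (K'⊕ipad) ∥ m = 63 4c f2 ∥ d2 53 96 1c.
Inner hash: sum = 99+76+242+210+83+150+28 = 888; mod 256 = 120 → 78.
Outer input = (K'⊕opad) ∥ inner = 09 26 98 ∥ 78.
Outer hash (tag): sum = 9+38+152+120 = 319; mod 256 = 63 → 3f.

3f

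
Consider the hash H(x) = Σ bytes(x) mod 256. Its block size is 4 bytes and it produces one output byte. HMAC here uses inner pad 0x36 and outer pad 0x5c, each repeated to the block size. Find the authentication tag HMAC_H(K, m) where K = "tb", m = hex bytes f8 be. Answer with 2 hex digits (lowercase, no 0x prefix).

d6

Key "tb" = 74 62 is 2 bytes ≤ B = 4; zero-pad to 4 bytes: K' = 74 62 00 00.
K' ⊕ ipad = 42 54 36 36.  K' ⊕ opad = 28 3e 5c 5c.
Inner input = (K'⊕ipad) ∥ m = 42 54 36 36 ∥ f8 be.
Inner hash: sum = 66+84+54+54+248+190 = 696; mod 256 = 184 → b8.
Outer input = (K'⊕opad) ∥ inner = 28 3e 5c 5c ∥ b8.
Outer hash (tag): sum = 40+62+92+92+184 = 470; mod 256 = 214 → d6.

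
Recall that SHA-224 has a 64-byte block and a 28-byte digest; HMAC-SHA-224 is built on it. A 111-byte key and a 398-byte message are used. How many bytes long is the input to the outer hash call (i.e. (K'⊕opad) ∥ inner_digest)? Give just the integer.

Key is 111 > 64 bytes, so it is hashed to 28 bytes then zero-padded to 64: |K'| = 64.
Outer input = (K'⊕opad) ∥ H(inner) → 64 + 28 = 92 bytes.

92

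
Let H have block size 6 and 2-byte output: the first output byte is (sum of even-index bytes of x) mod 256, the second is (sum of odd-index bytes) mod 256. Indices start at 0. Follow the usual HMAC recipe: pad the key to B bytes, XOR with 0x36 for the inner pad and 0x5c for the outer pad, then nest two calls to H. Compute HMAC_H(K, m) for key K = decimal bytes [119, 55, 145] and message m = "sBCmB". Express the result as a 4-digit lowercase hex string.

Key decimal bytes [119, 55, 145] = 77 37 91 is 3 bytes ≤ B = 6; zero-pad to 6 bytes: K' = 77 37 91 00 00 00.
K' ⊕ ipad = 41 01 a7 36 36 36.  K' ⊕ opad = 2b 6b cd 5c 5c 5c.
Inner input = (K'⊕ipad) ∥ m = 41 01 a7 36 36 36 ∥ 73 42 43 6d 42.
Inner hash: even-index sum = 534 mod 256 = 22; odd-index sum = 284 mod 256 = 28 → 16 1c.
Outer input = (K'⊕opad) ∥ inner = 2b 6b cd 5c 5c 5c ∥ 16 1c.
Outer hash (tag): even-index sum = 362 mod 256 = 106; odd-index sum = 319 mod 256 = 63 → 6a 3f.

6a3f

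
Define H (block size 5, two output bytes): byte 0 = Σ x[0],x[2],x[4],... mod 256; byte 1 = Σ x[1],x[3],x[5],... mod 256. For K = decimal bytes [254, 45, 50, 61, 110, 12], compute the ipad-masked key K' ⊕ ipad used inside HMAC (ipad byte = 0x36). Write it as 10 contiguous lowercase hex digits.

Key decimal bytes [254, 45, 50, 61, 110, 12] = fe 2d 32 3d 6e 0c is 6 bytes > B = 5, so hash it first: H(key) = 9e 76, then zero-pad to 5 bytes: K' = 9e 76 00 00 00.
XOR each byte with 0x36: 9e⊕36=a8, 76⊕36=40, 00⊕36=36, 00⊕36=36, 00⊕36=36.

a840363636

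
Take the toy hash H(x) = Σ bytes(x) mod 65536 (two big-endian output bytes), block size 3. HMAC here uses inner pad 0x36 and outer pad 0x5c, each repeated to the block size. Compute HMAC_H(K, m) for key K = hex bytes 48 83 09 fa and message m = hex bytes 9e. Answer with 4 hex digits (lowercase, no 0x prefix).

Key hex bytes 48 83 09 fa is 4 bytes > B = 3, so hash it first: H(key) = 01 ce, then zero-pad to 3 bytes: K' = 01 ce 00.
K' ⊕ ipad = 37 f8 36.  K' ⊕ opad = 5d 92 5c.
Inner input = (K'⊕ipad) ∥ m = 37 f8 36 ∥ 9e.
Inner hash: sum = 55+248+54+158 = 515 → 02 03.
Outer input = (K'⊕opad) ∥ inner = 5d 92 5c ∥ 02 03.
Outer hash (tag): sum = 93+146+92+2+3 = 336 → 01 50.

0150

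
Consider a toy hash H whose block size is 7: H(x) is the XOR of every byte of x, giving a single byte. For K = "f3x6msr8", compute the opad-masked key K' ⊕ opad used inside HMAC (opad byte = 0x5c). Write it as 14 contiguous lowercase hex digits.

Key "f3x6msr8" = 66 33 78 36 6d 73 72 38 is 8 bytes > B = 7, so hash it first: H(key) = 4f, then zero-pad to 7 bytes: K' = 4f 00 00 00 00 00 00.
XOR each byte with 0x5c: 4f⊕5c=13, 00⊕5c=5c, 00⊕5c=5c, 00⊕5c=5c, 00⊕5c=5c, 00⊕5c=5c, 00⊕5c=5c.

135c5c5c5c5c5c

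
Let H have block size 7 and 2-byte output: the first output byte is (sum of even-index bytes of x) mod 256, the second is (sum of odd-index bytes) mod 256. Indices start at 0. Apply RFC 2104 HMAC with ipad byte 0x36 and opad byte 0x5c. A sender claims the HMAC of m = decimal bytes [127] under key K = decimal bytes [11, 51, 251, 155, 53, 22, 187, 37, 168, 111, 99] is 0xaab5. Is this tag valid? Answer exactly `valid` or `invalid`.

valid

Key decimal bytes [11, 51, 251, 155, 53, 22, 187, 37, 168, 111, 99] = 0b 33 fb 9b 35 16 bb 25 a8 6f 63 is 11 bytes > B = 7, so hash it first: H(key) = 01 78, then zero-pad to 7 bytes: K' = 01 78 00 00 00 00 00.
K' ⊕ ipad = 37 4e 36 36 36 36 36; K' ⊕ opad = 5d 24 5c 5c 5c 5c 5c.
Inner hash: even-index sum = 217 mod 256 = 217; odd-index sum = 313 mod 256 = 57 → d9 39.
Outer hash (recomputed tag): even-index sum = 426 mod 256 = 170; odd-index sum = 437 mod 256 = 181 → aa b5.
Recomputed tag = aab5; claimed = aab5 → match.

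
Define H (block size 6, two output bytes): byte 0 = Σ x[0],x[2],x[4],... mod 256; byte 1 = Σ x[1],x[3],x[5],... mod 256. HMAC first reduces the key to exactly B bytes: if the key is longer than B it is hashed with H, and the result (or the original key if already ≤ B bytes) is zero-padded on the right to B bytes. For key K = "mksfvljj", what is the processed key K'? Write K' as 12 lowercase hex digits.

|K| = 8 > B = 6, so first hash the key.
H(K): even-index sum = 448 mod 256 = 192; odd-index sum = 423 mod 256 = 167 → c0 a7.
Zero-pad H(K) = c0 a7 to 6 bytes: K' = c0 a7 00 00 00 00.

c0a700000000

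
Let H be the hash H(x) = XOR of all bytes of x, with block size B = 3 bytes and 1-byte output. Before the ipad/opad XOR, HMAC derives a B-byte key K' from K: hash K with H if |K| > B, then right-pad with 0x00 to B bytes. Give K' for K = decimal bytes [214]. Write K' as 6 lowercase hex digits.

d60000

Key decimal bytes [214] = d6 is 1 byte ≤ B = 3; zero-pad to 3 bytes: K' = d6 00 00.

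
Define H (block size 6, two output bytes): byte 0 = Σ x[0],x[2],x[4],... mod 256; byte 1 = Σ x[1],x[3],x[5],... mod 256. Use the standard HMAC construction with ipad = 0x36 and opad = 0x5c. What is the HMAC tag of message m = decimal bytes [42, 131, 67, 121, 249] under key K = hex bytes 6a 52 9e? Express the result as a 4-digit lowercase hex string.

Key hex bytes 6a 52 9e is 3 bytes ≤ B = 6; zero-pad to 6 bytes: K' = 6a 52 9e 00 00 00.
K' ⊕ ipad = 5c 64 a8 36 36 36.  K' ⊕ opad = 36 0e c2 5c 5c 5c.
Inner input = (K'⊕ipad) ∥ m = 5c 64 a8 36 36 36 ∥ 2a 83 43 79 f9.
Inner hash: even-index sum = 672 mod 256 = 160; odd-index sum = 460 mod 256 = 204 → a0 cc.
Outer input = (K'⊕opad) ∥ inner = 36 0e c2 5c 5c 5c ∥ a0 cc.
Outer hash (tag): even-index sum = 500 mod 256 = 244; odd-index sum = 402 mod 256 = 146 → f4 92.

f492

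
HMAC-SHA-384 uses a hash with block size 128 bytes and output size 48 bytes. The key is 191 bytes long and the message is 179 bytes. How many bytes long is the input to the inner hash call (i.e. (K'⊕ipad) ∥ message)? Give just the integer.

Key is 191 > 128 bytes, so it is hashed to 48 bytes then zero-padded to 128: |K'| = 128.
Inner input = (K'⊕ipad) ∥ m → 128 + 179 = 307 bytes.

307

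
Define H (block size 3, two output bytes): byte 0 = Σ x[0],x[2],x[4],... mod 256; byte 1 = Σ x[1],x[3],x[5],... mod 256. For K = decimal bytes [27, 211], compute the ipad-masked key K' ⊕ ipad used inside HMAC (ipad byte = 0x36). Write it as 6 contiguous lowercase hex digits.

2de536

Key decimal bytes [27, 211] = 1b d3 is 2 bytes ≤ B = 3; zero-pad to 3 bytes: K' = 1b d3 00.
XOR each byte with 0x36: 1b⊕36=2d, d3⊕36=e5, 00⊕36=36.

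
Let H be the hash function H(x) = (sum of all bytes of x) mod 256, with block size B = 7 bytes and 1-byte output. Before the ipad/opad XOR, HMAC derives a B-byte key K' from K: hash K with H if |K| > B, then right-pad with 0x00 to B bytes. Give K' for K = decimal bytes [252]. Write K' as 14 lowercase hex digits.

Key decimal bytes [252] = fc is 1 byte ≤ B = 7; zero-pad to 7 bytes: K' = fc 00 00 00 00 00 00.

fc000000000000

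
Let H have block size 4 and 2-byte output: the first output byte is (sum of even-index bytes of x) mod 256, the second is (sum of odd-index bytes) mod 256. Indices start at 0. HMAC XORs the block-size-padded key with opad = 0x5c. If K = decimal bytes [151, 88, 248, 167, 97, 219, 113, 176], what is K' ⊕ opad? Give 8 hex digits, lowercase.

3dd65c5c

Key decimal bytes [151, 88, 248, 167, 97, 219, 113, 176] = 97 58 f8 a7 61 db 71 b0 is 8 bytes > B = 4, so hash it first: H(key) = 61 8a, then zero-pad to 4 bytes: K' = 61 8a 00 00.
XOR each byte with 0x5c: 61⊕5c=3d, 8a⊕5c=d6, 00⊕5c=5c, 00⊕5c=5c.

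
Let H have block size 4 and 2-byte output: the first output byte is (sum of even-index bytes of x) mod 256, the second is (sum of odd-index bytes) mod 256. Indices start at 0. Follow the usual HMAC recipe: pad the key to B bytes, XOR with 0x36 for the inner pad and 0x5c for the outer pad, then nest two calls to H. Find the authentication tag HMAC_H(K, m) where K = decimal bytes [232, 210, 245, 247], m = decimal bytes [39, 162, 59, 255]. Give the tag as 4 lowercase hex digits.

607f

Key decimal bytes [232, 210, 245, 247] = e8 d2 f5 f7 is exactly B = 4 bytes: K' = e8 d2 f5 f7.
K' ⊕ ipad = de e4 c3 c1.  K' ⊕ opad = b4 8e a9 ab.
Inner input = (K'⊕ipad) ∥ m = de e4 c3 c1 ∥ 27 a2 3b ff.
Inner hash: even-index sum = 515 mod 256 = 3; odd-index sum = 838 mod 256 = 70 → 03 46.
Outer input = (K'⊕opad) ∥ inner = b4 8e a9 ab ∥ 03 46.
Outer hash (tag): even-index sum = 352 mod 256 = 96; odd-index sum = 383 mod 256 = 127 → 60 7f.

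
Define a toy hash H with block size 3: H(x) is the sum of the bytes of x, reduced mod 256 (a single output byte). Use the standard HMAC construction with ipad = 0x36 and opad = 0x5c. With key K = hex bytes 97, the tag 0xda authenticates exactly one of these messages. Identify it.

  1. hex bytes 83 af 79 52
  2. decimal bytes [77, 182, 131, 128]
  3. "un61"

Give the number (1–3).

3

Key hex bytes 97 is 1 byte ≤ B = 3; zero-pad to 3 bytes: K' = 97 00 00.
K' ⊕ ipad = a1 36 36; K' ⊕ opad = cb 5c 5c.
m1: inner = H(a1 36 36 83 af 79 52) = 0a; tag = H(cb 5c 5c 0a) = 8d
m2: inner = H(a1 36 36 4d b6 83 80) = 13; tag = H(cb 5c 5c 13) = 96
m3: inner = H(a1 36 36 75 6e 36 31) = 57; tag = H(cb 5c 5c 57) = da ← matches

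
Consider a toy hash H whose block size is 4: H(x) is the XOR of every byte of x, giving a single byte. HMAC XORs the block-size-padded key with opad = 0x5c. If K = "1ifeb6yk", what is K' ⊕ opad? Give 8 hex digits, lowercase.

415c5c5c

Key "1ifeb6yk" = 31 69 66 65 62 36 79 6b is 8 bytes > B = 4, so hash it first: H(key) = 1d, then zero-pad to 4 bytes: K' = 1d 00 00 00.
XOR each byte with 0x5c: 1d⊕5c=41, 00⊕5c=5c, 00⊕5c=5c, 00⊕5c=5c.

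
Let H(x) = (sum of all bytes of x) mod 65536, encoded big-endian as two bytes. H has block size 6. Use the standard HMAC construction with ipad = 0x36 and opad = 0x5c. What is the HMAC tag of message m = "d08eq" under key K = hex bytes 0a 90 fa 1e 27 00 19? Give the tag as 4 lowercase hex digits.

02f3

Key hex bytes 0a 90 fa 1e 27 00 19 is 7 bytes > B = 6, so hash it first: H(key) = 01 f2, then zero-pad to 6 bytes: K' = 01 f2 00 00 00 00.
K' ⊕ ipad = 37 c4 36 36 36 36.  K' ⊕ opad = 5d ae 5c 5c 5c 5c.
Inner input = (K'⊕ipad) ∥ m = 37 c4 36 36 36 36 ∥ 64 30 38 65 71.
Inner hash: sum = 55+196+54+54+54+54+100+48+56+101+113 = 885 → 03 75.
Outer input = (K'⊕opad) ∥ inner = 5d ae 5c 5c 5c 5c ∥ 03 75.
Outer hash (tag): sum = 93+174+92+92+92+92+3+117 = 755 → 02 f3.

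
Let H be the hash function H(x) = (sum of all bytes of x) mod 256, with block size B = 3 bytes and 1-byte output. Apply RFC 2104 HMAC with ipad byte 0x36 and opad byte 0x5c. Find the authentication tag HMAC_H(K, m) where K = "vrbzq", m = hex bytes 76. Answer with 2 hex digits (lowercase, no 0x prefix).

06

Key "vrbzq" = 76 72 62 7a 71 is 5 bytes > B = 3, so hash it first: H(key) = 35, then zero-pad to 3 bytes: K' = 35 00 00.
K' ⊕ ipad = 03 36 36.  K' ⊕ opad = 69 5c 5c.
Inner input = (K'⊕ipad) ∥ m = 03 36 36 ∥ 76.
Inner hash: sum = 3+54+54+118 = 229 → e5.
Outer input = (K'⊕opad) ∥ inner = 69 5c 5c ∥ e5.
Outer hash (tag): sum = 105+92+92+229 = 518; mod 256 = 6 → 06.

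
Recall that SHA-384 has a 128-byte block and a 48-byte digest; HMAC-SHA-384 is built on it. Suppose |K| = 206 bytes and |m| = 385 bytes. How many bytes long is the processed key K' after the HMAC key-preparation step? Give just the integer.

Key is 206 > 128 bytes, so it is hashed to 48 bytes then zero-padded to 128: |K'| = 128.

128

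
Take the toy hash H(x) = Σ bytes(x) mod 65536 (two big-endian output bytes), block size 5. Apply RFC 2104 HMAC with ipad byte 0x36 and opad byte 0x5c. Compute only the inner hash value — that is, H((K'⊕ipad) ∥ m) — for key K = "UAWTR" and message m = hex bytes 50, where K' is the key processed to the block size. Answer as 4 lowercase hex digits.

0251

Key "UAWTR" = 55 41 57 54 52 is exactly B = 5 bytes: K' = 55 41 57 54 52.
K' ⊕ ipad = 63 77 61 62 64.
Inner input = 63 77 61 62 64 ∥ 50.
Inner hash: sum = 99+119+97+98+100+80 = 593 → 02 51.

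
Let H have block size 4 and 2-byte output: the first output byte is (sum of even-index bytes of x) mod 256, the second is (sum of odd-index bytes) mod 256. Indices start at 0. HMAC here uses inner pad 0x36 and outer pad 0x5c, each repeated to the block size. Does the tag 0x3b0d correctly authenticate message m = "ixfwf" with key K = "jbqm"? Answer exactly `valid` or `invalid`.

Key "jbqm" = 6a 62 71 6d is exactly B = 4 bytes: K' = 6a 62 71 6d.
K' ⊕ ipad = 5c 54 47 5b; K' ⊕ opad = 36 3e 2d 31.
Inner hash: even-index sum = 472 mod 256 = 216; odd-index sum = 414 mod 256 = 158 → d8 9e.
Outer hash (recomputed tag): even-index sum = 315 mod 256 = 59; odd-index sum = 269 mod 256 = 13 → 3b 0d.
Recomputed tag = 3b0d; claimed = 3b0d → match.

valid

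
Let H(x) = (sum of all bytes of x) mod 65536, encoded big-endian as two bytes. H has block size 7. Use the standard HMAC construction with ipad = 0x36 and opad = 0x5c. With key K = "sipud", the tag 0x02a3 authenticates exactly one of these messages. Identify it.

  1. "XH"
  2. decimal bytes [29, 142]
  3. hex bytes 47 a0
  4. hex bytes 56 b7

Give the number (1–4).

Key "sipud" = 73 69 70 75 64 is 5 bytes ≤ B = 7; zero-pad to 7 bytes: K' = 73 69 70 75 64 00 00.
K' ⊕ ipad = 45 5f 46 43 52 36 36; K' ⊕ opad = 2f 35 2c 29 38 5c 5c.
m1: inner = H(45 5f 46 43 52 36 36 58 48) = 02 8b; tag = H(2f 35 2c 29 38 5c 5c 02 8b) = 0236
m2: inner = H(45 5f 46 43 52 36 36 1d 8e) = 02 96; tag = H(2f 35 2c 29 38 5c 5c 02 96) = 0241
m3: inner = H(45 5f 46 43 52 36 36 47 a0) = 02 d2; tag = H(2f 35 2c 29 38 5c 5c 02 d2) = 027d
m4: inner = H(45 5f 46 43 52 36 36 56 b7) = 02 f8; tag = H(2f 35 2c 29 38 5c 5c 02 f8) = 02a3 ← matches

4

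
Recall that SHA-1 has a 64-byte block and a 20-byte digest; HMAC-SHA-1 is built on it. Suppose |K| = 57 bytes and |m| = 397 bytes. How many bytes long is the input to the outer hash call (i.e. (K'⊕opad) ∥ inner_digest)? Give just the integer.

84

Key is 57 ≤ 64 bytes, zero-padded: |K'| = 64.
Outer input = (K'⊕opad) ∥ H(inner) → 64 + 20 = 84 bytes.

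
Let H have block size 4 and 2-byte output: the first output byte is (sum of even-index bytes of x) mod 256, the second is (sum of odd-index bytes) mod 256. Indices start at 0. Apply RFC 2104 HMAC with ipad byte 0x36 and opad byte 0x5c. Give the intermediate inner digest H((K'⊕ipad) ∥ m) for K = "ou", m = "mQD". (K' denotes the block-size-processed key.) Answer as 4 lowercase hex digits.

Key "ou" = 6f 75 is 2 bytes ≤ B = 4; zero-pad to 4 bytes: K' = 6f 75 00 00.
K' ⊕ ipad = 59 43 36 36.
Inner input = 59 43 36 36 ∥ 6d 51 44.
Inner hash: even-index sum = 320 mod 256 = 64; odd-index sum = 202 mod 256 = 202 → 40 ca.

40ca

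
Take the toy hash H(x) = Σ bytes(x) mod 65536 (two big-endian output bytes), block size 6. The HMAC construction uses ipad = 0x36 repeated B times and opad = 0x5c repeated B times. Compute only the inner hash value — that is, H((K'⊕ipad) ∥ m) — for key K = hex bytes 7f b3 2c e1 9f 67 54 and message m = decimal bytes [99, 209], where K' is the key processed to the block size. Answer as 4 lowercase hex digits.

Key hex bytes 7f b3 2c e1 9f 67 54 is 7 bytes > B = 6, so hash it first: H(key) = 03 99, then zero-pad to 6 bytes: K' = 03 99 00 00 00 00.
K' ⊕ ipad = 35 af 36 36 36 36.
Inner input = 35 af 36 36 36 36 ∥ 63 d1.
Inner hash: sum = 53+175+54+54+54+54+99+209 = 752 → 02 f0.

02f0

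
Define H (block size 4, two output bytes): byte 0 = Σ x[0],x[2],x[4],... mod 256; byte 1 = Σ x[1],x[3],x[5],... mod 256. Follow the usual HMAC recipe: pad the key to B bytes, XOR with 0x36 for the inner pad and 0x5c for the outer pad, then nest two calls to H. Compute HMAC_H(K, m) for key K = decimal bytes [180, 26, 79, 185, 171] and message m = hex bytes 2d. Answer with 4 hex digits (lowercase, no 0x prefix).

4906

Key decimal bytes [180, 26, 79, 185, 171] = b4 1a 4f b9 ab is 5 bytes > B = 4, so hash it first: H(key) = ae d3, then zero-pad to 4 bytes: K' = ae d3 00 00.
K' ⊕ ipad = 98 e5 36 36.  K' ⊕ opad = f2 8f 5c 5c.
Inner input = (K'⊕ipad) ∥ m = 98 e5 36 36 ∥ 2d.
Inner hash: even-index sum = 251 mod 256 = 251; odd-index sum = 283 mod 256 = 27 → fb 1b.
Outer input = (K'⊕opad) ∥ inner = f2 8f 5c 5c ∥ fb 1b.
Outer hash (tag): even-index sum = 585 mod 256 = 73; odd-index sum = 262 mod 256 = 6 → 49 06.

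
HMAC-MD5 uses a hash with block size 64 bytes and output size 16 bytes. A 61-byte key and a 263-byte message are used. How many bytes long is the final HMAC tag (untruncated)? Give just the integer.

The tag is one MD5 digest: 16 bytes.

16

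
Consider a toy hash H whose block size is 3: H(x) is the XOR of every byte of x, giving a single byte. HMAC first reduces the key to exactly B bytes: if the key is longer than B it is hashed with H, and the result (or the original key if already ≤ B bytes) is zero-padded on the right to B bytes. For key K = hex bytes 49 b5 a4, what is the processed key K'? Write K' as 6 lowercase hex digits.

49b5a4

Key hex bytes 49 b5 a4 is exactly B = 3 bytes: K' = 49 b5 a4.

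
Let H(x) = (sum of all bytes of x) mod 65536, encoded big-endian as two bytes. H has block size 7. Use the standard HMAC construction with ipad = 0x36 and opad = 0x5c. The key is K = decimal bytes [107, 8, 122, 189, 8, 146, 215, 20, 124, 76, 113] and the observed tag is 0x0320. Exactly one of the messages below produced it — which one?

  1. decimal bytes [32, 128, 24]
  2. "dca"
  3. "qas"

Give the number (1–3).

Key decimal bytes [107, 8, 122, 189, 8, 146, 215, 20, 124, 76, 113] = 6b 08 7a bd 08 92 d7 14 7c 4c 71 is 11 bytes > B = 7, so hash it first: H(key) = 04 68, then zero-pad to 7 bytes: K' = 04 68 00 00 00 00 00.
K' ⊕ ipad = 32 5e 36 36 36 36 36; K' ⊕ opad = 58 34 5c 5c 5c 5c 5c.
m1: inner = H(32 5e 36 36 36 36 36 20 80 18) = 02 56; tag = H(58 34 5c 5c 5c 5c 5c 02 56) = 02b0
m2: inner = H(32 5e 36 36 36 36 36 64 63 61) = 02 c6; tag = H(58 34 5c 5c 5c 5c 5c 02 c6) = 0320 ← matches
m3: inner = H(32 5e 36 36 36 36 36 71 61 73) = 02 e3; tag = H(58 34 5c 5c 5c 5c 5c 02 e3) = 033d

2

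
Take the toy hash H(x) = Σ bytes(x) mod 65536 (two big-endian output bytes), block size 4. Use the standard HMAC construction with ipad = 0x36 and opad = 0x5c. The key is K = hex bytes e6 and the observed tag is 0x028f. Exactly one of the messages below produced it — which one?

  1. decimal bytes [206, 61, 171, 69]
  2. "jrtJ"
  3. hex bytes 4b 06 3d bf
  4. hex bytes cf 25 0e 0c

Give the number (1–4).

3

Key hex bytes e6 is 1 byte ≤ B = 4; zero-pad to 4 bytes: K' = e6 00 00 00.
K' ⊕ ipad = d0 36 36 36; K' ⊕ opad = ba 5c 5c 5c.
m1: inner = H(d0 36 36 36 ce 3d ab 45) = 03 6d; tag = H(ba 5c 5c 5c 03 6d) = 023e
m2: inner = H(d0 36 36 36 6a 72 74 4a) = 03 0c; tag = H(ba 5c 5c 5c 03 0c) = 01dd
m3: inner = H(d0 36 36 36 4b 06 3d bf) = 02 bf; tag = H(ba 5c 5c 5c 02 bf) = 028f ← matches
m4: inner = H(d0 36 36 36 cf 25 0e 0c) = 02 80; tag = H(ba 5c 5c 5c 02 80) = 0250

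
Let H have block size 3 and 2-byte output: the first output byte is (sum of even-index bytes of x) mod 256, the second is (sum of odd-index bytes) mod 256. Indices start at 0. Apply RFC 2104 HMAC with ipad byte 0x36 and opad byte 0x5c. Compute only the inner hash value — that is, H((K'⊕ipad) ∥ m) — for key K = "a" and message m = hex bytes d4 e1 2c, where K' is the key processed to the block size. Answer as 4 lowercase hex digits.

6e36

Key "a" = 61 is 1 byte ≤ B = 3; zero-pad to 3 bytes: K' = 61 00 00.
K' ⊕ ipad = 57 36 36.
Inner input = 57 36 36 ∥ d4 e1 2c.
Inner hash: even-index sum = 366 mod 256 = 110; odd-index sum = 310 mod 256 = 54 → 6e 36.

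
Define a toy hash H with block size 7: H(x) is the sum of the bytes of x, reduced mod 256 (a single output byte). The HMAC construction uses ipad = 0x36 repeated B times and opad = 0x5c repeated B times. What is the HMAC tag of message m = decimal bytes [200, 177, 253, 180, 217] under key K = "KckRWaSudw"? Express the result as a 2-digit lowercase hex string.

f9

Key "KckRWaSudw" = 4b 63 6b 52 57 61 53 75 64 77 is 10 bytes > B = 7, so hash it first: H(key) = c6, then zero-pad to 7 bytes: K' = c6 00 00 00 00 00 00.
K' ⊕ ipad = f0 36 36 36 36 36 36.  K' ⊕ opad = 9a 5c 5c 5c 5c 5c 5c.
Inner input = (K'⊕ipad) ∥ m = f0 36 36 36 36 36 36 ∥ c8 b1 fd b4 d9.
Inner hash: sum = 240+54+54+54+54+54+54+200+177+253+180+217 = 1591; mod 256 = 55 → 37.
Outer input = (K'⊕opad) ∥ inner = 9a 5c 5c 5c 5c 5c 5c ∥ 37.
Outer hash (tag): sum = 154+92+92+92+92+92+92+55 = 761; mod 256 = 249 → f9.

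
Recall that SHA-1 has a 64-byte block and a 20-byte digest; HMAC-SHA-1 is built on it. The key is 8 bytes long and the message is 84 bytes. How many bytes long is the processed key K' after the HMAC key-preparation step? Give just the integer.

Key is 8 ≤ 64 bytes, zero-padded: |K'| = 64.

64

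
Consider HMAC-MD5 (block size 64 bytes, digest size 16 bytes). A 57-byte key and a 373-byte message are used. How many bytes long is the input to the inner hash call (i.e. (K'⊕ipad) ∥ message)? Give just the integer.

437

Key is 57 ≤ 64 bytes, zero-padded: |K'| = 64.
Inner input = (K'⊕ipad) ∥ m → 64 + 373 = 437 bytes.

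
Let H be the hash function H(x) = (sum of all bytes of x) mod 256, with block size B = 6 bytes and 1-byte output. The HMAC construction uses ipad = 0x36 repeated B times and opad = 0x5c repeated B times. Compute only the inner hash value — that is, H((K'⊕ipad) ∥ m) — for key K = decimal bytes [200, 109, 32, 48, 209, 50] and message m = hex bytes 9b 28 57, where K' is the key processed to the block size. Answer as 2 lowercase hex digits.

7a

Key decimal bytes [200, 109, 32, 48, 209, 50] = c8 6d 20 30 d1 32 is exactly B = 6 bytes: K' = c8 6d 20 30 d1 32.
K' ⊕ ipad = fe 5b 16 06 e7 04.
Inner input = fe 5b 16 06 e7 04 ∥ 9b 28 57.
Inner hash: sum = 254+91+22+6+231+4+155+40+87 = 890; mod 256 = 122 → 7a.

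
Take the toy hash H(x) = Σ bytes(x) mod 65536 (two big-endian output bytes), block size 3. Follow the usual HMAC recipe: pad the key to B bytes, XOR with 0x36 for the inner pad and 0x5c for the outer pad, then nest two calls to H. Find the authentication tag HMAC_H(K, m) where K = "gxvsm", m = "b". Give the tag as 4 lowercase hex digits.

01f2

Key "gxvsm" = 67 78 76 73 6d is 5 bytes > B = 3, so hash it first: H(key) = 02 35, then zero-pad to 3 bytes: K' = 02 35 00.
K' ⊕ ipad = 34 03 36.  K' ⊕ opad = 5e 69 5c.
Inner input = (K'⊕ipad) ∥ m = 34 03 36 ∥ 62.
Inner hash: sum = 52+3+54+98 = 207 → 00 cf.
Outer input = (K'⊕opad) ∥ inner = 5e 69 5c ∥ 00 cf.
Outer hash (tag): sum = 94+105+92+0+207 = 498 → 01 f2.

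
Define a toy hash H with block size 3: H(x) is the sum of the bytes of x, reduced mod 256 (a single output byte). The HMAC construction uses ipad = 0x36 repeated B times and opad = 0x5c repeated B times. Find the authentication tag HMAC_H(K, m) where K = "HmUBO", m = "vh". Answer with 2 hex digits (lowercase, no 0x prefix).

Key "HmUBO" = 48 6d 55 42 4f is 5 bytes > B = 3, so hash it first: H(key) = 9b, then zero-pad to 3 bytes: K' = 9b 00 00.
K' ⊕ ipad = ad 36 36.  K' ⊕ opad = c7 5c 5c.
Inner input = (K'⊕ipad) ∥ m = ad 36 36 ∥ 76 68.
Inner hash: sum = 173+54+54+118+104 = 503; mod 256 = 247 → f7.
Outer input = (K'⊕opad) ∥ inner = c7 5c 5c ∥ f7.
Outer hash (tag): sum = 199+92+92+247 = 630; mod 256 = 118 → 76.

76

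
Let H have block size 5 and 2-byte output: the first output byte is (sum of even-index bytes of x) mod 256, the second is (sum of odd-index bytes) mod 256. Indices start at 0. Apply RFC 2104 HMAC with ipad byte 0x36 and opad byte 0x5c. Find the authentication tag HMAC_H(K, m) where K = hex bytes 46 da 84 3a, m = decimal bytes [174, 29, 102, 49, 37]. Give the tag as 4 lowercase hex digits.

7f92

Key hex bytes 46 da 84 3a is 4 bytes ≤ B = 5; zero-pad to 5 bytes: K' = 46 da 84 3a 00.
K' ⊕ ipad = 70 ec b2 0c 36.  K' ⊕ opad = 1a 86 d8 66 5c.
Inner input = (K'⊕ipad) ∥ m = 70 ec b2 0c 36 ∥ ae 1d 66 31 25.
Inner hash: even-index sum = 422 mod 256 = 166; odd-index sum = 561 mod 256 = 49 → a6 31.
Outer input = (K'⊕opad) ∥ inner = 1a 86 d8 66 5c ∥ a6 31.
Outer hash (tag): even-index sum = 383 mod 256 = 127; odd-index sum = 402 mod 256 = 146 → 7f 92.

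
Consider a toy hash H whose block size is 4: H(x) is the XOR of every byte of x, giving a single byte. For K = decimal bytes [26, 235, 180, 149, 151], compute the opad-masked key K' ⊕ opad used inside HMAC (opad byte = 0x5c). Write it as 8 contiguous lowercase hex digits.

Key decimal bytes [26, 235, 180, 149, 151] = 1a eb b4 95 97 is 5 bytes > B = 4, so hash it first: H(key) = 47, then zero-pad to 4 bytes: K' = 47 00 00 00.
XOR each byte with 0x5c: 47⊕5c=1b, 00⊕5c=5c, 00⊕5c=5c, 00⊕5c=5c.

1b5c5c5c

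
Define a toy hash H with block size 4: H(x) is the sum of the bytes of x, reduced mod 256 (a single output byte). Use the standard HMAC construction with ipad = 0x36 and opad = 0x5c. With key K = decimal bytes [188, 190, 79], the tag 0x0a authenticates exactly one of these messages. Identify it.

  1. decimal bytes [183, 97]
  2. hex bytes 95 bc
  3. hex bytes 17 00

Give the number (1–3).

Key decimal bytes [188, 190, 79] = bc be 4f is 3 bytes ≤ B = 4; zero-pad to 4 bytes: K' = bc be 4f 00.
K' ⊕ ipad = 8a 88 79 36; K' ⊕ opad = e0 e2 13 5c.
m1: inner = H(8a 88 79 36 b7 61) = d9; tag = H(e0 e2 13 5c d9) = 0a ← matches
m2: inner = H(8a 88 79 36 95 bc) = 12; tag = H(e0 e2 13 5c 12) = 43
m3: inner = H(8a 88 79 36 17 00) = d8; tag = H(e0 e2 13 5c d8) = 09

1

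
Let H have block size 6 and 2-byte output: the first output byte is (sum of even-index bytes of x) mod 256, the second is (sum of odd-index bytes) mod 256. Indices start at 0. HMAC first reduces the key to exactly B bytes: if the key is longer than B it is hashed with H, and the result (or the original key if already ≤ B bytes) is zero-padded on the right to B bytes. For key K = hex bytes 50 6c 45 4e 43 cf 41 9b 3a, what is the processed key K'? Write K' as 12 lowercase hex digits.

|K| = 9 > B = 6, so first hash the key.
H(K): even-index sum = 339 mod 256 = 83; odd-index sum = 548 mod 256 = 36 → 53 24.
Zero-pad H(K) = 53 24 to 6 bytes: K' = 53 24 00 00 00 00.

532400000000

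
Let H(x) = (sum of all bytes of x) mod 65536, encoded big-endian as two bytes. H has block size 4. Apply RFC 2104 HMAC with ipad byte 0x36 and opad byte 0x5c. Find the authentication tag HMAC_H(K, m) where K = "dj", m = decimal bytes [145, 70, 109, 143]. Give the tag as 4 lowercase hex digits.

Key "dj" = 64 6a is 2 bytes ≤ B = 4; zero-pad to 4 bytes: K' = 64 6a 00 00.
K' ⊕ ipad = 52 5c 36 36.  K' ⊕ opad = 38 36 5c 5c.
Inner input = (K'⊕ipad) ∥ m = 52 5c 36 36 ∥ 91 46 6d 8f.
Inner hash: sum = 82+92+54+54+145+70+109+143 = 749 → 02 ed.
Outer input = (K'⊕opad) ∥ inner = 38 36 5c 5c ∥ 02 ed.
Outer hash (tag): sum = 56+54+92+92+2+237 = 533 → 02 15.

0215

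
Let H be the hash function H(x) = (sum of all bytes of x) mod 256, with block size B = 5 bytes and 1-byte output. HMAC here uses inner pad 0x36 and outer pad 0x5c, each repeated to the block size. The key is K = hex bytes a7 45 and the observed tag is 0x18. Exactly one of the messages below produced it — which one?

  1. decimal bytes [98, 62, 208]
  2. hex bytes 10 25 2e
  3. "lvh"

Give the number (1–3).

3

Key hex bytes a7 45 is 2 bytes ≤ B = 5; zero-pad to 5 bytes: K' = a7 45 00 00 00.
K' ⊕ ipad = 91 73 36 36 36; K' ⊕ opad = fb 19 5c 5c 5c.
m1: inner = H(91 73 36 36 36 62 3e d0) = 16; tag = H(fb 19 5c 5c 5c 16) = 3e
m2: inner = H(91 73 36 36 36 10 25 2e) = 09; tag = H(fb 19 5c 5c 5c 09) = 31
m3: inner = H(91 73 36 36 36 6c 76 68) = f0; tag = H(fb 19 5c 5c 5c f0) = 18 ← matches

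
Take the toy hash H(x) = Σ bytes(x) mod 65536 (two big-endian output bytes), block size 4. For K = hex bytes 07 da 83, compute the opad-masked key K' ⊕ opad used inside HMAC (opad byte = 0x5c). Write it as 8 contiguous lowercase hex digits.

5b86df5c

Key hex bytes 07 da 83 is 3 bytes ≤ B = 4; zero-pad to 4 bytes: K' = 07 da 83 00.
XOR each byte with 0x5c: 07⊕5c=5b, da⊕5c=86, 83⊕5c=df, 00⊕5c=5c.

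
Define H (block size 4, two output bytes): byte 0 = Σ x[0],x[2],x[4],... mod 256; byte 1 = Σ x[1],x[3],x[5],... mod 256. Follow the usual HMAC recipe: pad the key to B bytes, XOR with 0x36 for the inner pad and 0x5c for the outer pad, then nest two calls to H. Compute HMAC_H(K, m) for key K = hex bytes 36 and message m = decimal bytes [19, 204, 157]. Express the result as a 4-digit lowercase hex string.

Key hex bytes 36 is 1 byte ≤ B = 4; zero-pad to 4 bytes: K' = 36 00 00 00.
K' ⊕ ipad = 00 36 36 36.  K' ⊕ opad = 6a 5c 5c 5c.
Inner input = (K'⊕ipad) ∥ m = 00 36 36 36 ∥ 13 cc 9d.
Inner hash: even-index sum = 230 mod 256 = 230; odd-index sum = 312 mod 256 = 56 → e6 38.
Outer input = (K'⊕opad) ∥ inner = 6a 5c 5c 5c ∥ e6 38.
Outer hash (tag): even-index sum = 428 mod 256 = 172; odd-index sum = 240 mod 256 = 240 → ac f0.

acf0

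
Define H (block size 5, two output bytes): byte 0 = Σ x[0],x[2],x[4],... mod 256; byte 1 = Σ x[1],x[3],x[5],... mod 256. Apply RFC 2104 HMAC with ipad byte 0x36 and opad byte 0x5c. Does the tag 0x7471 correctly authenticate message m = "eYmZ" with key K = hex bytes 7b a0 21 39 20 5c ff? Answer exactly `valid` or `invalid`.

invalid

Key hex bytes 7b a0 21 39 20 5c ff is 7 bytes > B = 5, so hash it first: H(key) = bb 35, then zero-pad to 5 bytes: K' = bb 35 00 00 00.
K' ⊕ ipad = 8d 03 36 36 36; K' ⊕ opad = e7 69 5c 5c 5c.
Inner hash: even-index sum = 428 mod 256 = 172; odd-index sum = 267 mod 256 = 11 → ac 0b.
Outer hash (recomputed tag): even-index sum = 426 mod 256 = 170; odd-index sum = 369 mod 256 = 113 → aa 71.
Recomputed tag = aa71; claimed = 7471 → mismatch.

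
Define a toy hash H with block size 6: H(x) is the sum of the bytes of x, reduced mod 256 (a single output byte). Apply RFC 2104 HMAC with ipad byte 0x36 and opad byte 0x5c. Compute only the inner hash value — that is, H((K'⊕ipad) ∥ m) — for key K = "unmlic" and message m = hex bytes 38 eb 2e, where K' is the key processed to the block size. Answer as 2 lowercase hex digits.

55

Key "unmlic" = 75 6e 6d 6c 69 63 is exactly B = 6 bytes: K' = 75 6e 6d 6c 69 63.
K' ⊕ ipad = 43 58 5b 5a 5f 55.
Inner input = 43 58 5b 5a 5f 55 ∥ 38 eb 2e.
Inner hash: sum = 67+88+91+90+95+85+56+235+46 = 853; mod 256 = 85 → 55.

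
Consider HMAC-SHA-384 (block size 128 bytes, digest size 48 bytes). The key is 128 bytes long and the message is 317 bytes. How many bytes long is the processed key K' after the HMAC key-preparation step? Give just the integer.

Key is 128 ≤ 128 bytes, zero-padded: |K'| = 128.

128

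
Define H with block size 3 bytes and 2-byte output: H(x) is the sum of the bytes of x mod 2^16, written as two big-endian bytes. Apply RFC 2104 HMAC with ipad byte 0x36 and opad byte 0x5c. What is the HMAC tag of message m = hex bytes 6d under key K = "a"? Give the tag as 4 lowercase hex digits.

Key "a" = 61 is 1 byte ≤ B = 3; zero-pad to 3 bytes: K' = 61 00 00.
K' ⊕ ipad = 57 36 36.  K' ⊕ opad = 3d 5c 5c.
Inner input = (K'⊕ipad) ∥ m = 57 36 36 ∥ 6d.
Inner hash: sum = 87+54+54+109 = 304 → 01 30.
Outer input = (K'⊕opad) ∥ inner = 3d 5c 5c ∥ 01 30.
Outer hash (tag): sum = 61+92+92+1+48 = 294 → 01 26.

0126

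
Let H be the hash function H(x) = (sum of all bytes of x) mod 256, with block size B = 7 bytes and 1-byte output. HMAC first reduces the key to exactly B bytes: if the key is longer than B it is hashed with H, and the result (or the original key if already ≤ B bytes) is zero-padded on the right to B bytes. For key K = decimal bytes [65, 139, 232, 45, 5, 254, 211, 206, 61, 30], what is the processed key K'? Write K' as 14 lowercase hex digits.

e0000000000000

|K| = 10 > B = 7, so first hash the key.
H(K): sum = 65+139+232+45+5+254+211+206+61+30 = 1248; mod 256 = 224 → e0.
Zero-pad H(K) = e0 to 7 bytes: K' = e0 00 00 00 00 00 00.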